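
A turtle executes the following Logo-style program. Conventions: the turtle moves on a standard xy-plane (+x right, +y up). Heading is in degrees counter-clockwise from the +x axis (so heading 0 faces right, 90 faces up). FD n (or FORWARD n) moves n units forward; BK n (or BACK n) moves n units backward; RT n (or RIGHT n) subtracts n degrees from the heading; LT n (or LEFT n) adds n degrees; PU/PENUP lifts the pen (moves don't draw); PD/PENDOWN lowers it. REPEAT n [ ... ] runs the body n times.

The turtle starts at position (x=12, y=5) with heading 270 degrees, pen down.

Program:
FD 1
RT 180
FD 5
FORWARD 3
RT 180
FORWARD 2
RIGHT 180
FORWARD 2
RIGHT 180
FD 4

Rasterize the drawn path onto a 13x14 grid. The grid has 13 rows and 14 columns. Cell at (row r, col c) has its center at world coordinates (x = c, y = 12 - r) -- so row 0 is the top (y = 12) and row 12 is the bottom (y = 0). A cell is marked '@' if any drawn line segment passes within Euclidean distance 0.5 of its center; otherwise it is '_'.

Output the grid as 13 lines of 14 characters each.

Answer: ____________@_
____________@_
____________@_
____________@_
____________@_
____________@_
____________@_
____________@_
____________@_
______________
______________
______________
______________

Derivation:
Segment 0: (12,5) -> (12,4)
Segment 1: (12,4) -> (12,9)
Segment 2: (12,9) -> (12,12)
Segment 3: (12,12) -> (12,10)
Segment 4: (12,10) -> (12,12)
Segment 5: (12,12) -> (12,8)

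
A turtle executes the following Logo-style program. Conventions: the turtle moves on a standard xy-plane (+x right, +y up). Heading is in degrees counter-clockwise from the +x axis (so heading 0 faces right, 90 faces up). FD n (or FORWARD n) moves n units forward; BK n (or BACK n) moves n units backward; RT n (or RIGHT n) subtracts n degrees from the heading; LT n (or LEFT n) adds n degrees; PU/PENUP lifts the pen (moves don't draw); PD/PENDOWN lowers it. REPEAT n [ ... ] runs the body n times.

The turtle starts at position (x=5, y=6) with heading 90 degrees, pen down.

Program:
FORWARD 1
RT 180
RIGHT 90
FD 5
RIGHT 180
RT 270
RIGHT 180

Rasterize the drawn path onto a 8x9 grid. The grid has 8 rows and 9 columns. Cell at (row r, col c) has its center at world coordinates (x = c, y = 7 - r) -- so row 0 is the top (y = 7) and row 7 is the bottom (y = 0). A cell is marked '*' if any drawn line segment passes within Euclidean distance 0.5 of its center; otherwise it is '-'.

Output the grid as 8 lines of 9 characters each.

Answer: ******---
-----*---
---------
---------
---------
---------
---------
---------

Derivation:
Segment 0: (5,6) -> (5,7)
Segment 1: (5,7) -> (0,7)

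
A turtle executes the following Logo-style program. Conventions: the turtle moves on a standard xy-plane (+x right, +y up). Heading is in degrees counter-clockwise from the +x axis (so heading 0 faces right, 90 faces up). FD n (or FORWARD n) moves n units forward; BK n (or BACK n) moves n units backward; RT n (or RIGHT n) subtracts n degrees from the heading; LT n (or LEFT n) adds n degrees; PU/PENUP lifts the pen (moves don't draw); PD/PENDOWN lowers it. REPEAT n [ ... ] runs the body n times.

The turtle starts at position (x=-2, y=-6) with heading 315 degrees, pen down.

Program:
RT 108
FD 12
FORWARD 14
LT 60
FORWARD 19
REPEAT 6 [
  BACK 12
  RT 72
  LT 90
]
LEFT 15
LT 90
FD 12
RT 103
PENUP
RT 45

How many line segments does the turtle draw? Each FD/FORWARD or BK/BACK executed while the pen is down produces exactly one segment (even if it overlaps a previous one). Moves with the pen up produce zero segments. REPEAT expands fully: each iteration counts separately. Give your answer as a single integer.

Answer: 10

Derivation:
Executing turtle program step by step:
Start: pos=(-2,-6), heading=315, pen down
RT 108: heading 315 -> 207
FD 12: (-2,-6) -> (-12.692,-11.448) [heading=207, draw]
FD 14: (-12.692,-11.448) -> (-25.166,-17.804) [heading=207, draw]
LT 60: heading 207 -> 267
FD 19: (-25.166,-17.804) -> (-26.161,-36.778) [heading=267, draw]
REPEAT 6 [
  -- iteration 1/6 --
  BK 12: (-26.161,-36.778) -> (-25.533,-24.794) [heading=267, draw]
  RT 72: heading 267 -> 195
  LT 90: heading 195 -> 285
  -- iteration 2/6 --
  BK 12: (-25.533,-24.794) -> (-28.638,-13.203) [heading=285, draw]
  RT 72: heading 285 -> 213
  LT 90: heading 213 -> 303
  -- iteration 3/6 --
  BK 12: (-28.638,-13.203) -> (-35.174,-3.139) [heading=303, draw]
  RT 72: heading 303 -> 231
  LT 90: heading 231 -> 321
  -- iteration 4/6 --
  BK 12: (-35.174,-3.139) -> (-44.5,4.413) [heading=321, draw]
  RT 72: heading 321 -> 249
  LT 90: heading 249 -> 339
  -- iteration 5/6 --
  BK 12: (-44.5,4.413) -> (-55.703,8.713) [heading=339, draw]
  RT 72: heading 339 -> 267
  LT 90: heading 267 -> 357
  -- iteration 6/6 --
  BK 12: (-55.703,8.713) -> (-67.686,9.341) [heading=357, draw]
  RT 72: heading 357 -> 285
  LT 90: heading 285 -> 15
]
LT 15: heading 15 -> 30
LT 90: heading 30 -> 120
FD 12: (-67.686,9.341) -> (-73.686,19.734) [heading=120, draw]
RT 103: heading 120 -> 17
PU: pen up
RT 45: heading 17 -> 332
Final: pos=(-73.686,19.734), heading=332, 10 segment(s) drawn
Segments drawn: 10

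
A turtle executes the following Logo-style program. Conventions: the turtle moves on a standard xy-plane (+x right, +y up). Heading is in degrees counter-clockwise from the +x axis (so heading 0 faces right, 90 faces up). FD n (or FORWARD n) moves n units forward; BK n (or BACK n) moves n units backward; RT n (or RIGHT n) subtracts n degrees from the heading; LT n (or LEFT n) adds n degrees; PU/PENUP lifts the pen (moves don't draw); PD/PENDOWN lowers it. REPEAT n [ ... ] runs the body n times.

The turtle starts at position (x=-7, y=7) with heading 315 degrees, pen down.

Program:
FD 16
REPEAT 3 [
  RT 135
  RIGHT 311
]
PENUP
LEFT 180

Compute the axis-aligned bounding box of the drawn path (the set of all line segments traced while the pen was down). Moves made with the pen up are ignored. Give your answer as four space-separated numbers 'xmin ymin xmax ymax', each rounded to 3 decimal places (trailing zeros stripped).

Answer: -7 -4.314 4.314 7

Derivation:
Executing turtle program step by step:
Start: pos=(-7,7), heading=315, pen down
FD 16: (-7,7) -> (4.314,-4.314) [heading=315, draw]
REPEAT 3 [
  -- iteration 1/3 --
  RT 135: heading 315 -> 180
  RT 311: heading 180 -> 229
  -- iteration 2/3 --
  RT 135: heading 229 -> 94
  RT 311: heading 94 -> 143
  -- iteration 3/3 --
  RT 135: heading 143 -> 8
  RT 311: heading 8 -> 57
]
PU: pen up
LT 180: heading 57 -> 237
Final: pos=(4.314,-4.314), heading=237, 1 segment(s) drawn

Segment endpoints: x in {-7, 4.314}, y in {-4.314, 7}
xmin=-7, ymin=-4.314, xmax=4.314, ymax=7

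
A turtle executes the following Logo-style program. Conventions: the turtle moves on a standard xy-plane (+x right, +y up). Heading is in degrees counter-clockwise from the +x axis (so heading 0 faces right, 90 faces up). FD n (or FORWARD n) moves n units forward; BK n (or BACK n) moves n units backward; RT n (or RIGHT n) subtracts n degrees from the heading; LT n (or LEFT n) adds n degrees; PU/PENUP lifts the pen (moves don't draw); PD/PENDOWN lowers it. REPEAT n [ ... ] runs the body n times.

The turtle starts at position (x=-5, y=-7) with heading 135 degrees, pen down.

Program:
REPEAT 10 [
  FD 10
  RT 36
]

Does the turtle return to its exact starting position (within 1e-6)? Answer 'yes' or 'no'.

Answer: yes

Derivation:
Executing turtle program step by step:
Start: pos=(-5,-7), heading=135, pen down
REPEAT 10 [
  -- iteration 1/10 --
  FD 10: (-5,-7) -> (-12.071,0.071) [heading=135, draw]
  RT 36: heading 135 -> 99
  -- iteration 2/10 --
  FD 10: (-12.071,0.071) -> (-13.635,9.948) [heading=99, draw]
  RT 36: heading 99 -> 63
  -- iteration 3/10 --
  FD 10: (-13.635,9.948) -> (-9.096,18.858) [heading=63, draw]
  RT 36: heading 63 -> 27
  -- iteration 4/10 --
  FD 10: (-9.096,18.858) -> (-0.185,23.398) [heading=27, draw]
  RT 36: heading 27 -> 351
  -- iteration 5/10 --
  FD 10: (-0.185,23.398) -> (9.691,21.834) [heading=351, draw]
  RT 36: heading 351 -> 315
  -- iteration 6/10 --
  FD 10: (9.691,21.834) -> (16.763,14.763) [heading=315, draw]
  RT 36: heading 315 -> 279
  -- iteration 7/10 --
  FD 10: (16.763,14.763) -> (18.327,4.886) [heading=279, draw]
  RT 36: heading 279 -> 243
  -- iteration 8/10 --
  FD 10: (18.327,4.886) -> (13.787,-4.024) [heading=243, draw]
  RT 36: heading 243 -> 207
  -- iteration 9/10 --
  FD 10: (13.787,-4.024) -> (4.877,-8.564) [heading=207, draw]
  RT 36: heading 207 -> 171
  -- iteration 10/10 --
  FD 10: (4.877,-8.564) -> (-5,-7) [heading=171, draw]
  RT 36: heading 171 -> 135
]
Final: pos=(-5,-7), heading=135, 10 segment(s) drawn

Start position: (-5, -7)
Final position: (-5, -7)
Distance = 0; < 1e-6 -> CLOSED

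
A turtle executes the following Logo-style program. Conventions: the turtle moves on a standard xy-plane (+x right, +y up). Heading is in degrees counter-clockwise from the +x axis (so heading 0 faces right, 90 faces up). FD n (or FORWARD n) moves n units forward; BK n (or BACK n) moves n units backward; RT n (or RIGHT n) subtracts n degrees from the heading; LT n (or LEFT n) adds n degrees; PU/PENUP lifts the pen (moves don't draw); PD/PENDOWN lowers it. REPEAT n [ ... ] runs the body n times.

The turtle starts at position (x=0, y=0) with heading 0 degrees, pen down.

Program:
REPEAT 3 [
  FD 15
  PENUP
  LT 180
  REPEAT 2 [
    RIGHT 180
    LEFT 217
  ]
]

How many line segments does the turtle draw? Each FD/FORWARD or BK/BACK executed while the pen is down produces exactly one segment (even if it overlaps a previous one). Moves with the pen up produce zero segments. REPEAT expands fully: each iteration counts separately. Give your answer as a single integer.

Executing turtle program step by step:
Start: pos=(0,0), heading=0, pen down
REPEAT 3 [
  -- iteration 1/3 --
  FD 15: (0,0) -> (15,0) [heading=0, draw]
  PU: pen up
  LT 180: heading 0 -> 180
  REPEAT 2 [
    -- iteration 1/2 --
    RT 180: heading 180 -> 0
    LT 217: heading 0 -> 217
    -- iteration 2/2 --
    RT 180: heading 217 -> 37
    LT 217: heading 37 -> 254
  ]
  -- iteration 2/3 --
  FD 15: (15,0) -> (10.865,-14.419) [heading=254, move]
  PU: pen up
  LT 180: heading 254 -> 74
  REPEAT 2 [
    -- iteration 1/2 --
    RT 180: heading 74 -> 254
    LT 217: heading 254 -> 111
    -- iteration 2/2 --
    RT 180: heading 111 -> 291
    LT 217: heading 291 -> 148
  ]
  -- iteration 3/3 --
  FD 15: (10.865,-14.419) -> (-1.855,-6.47) [heading=148, move]
  PU: pen up
  LT 180: heading 148 -> 328
  REPEAT 2 [
    -- iteration 1/2 --
    RT 180: heading 328 -> 148
    LT 217: heading 148 -> 5
    -- iteration 2/2 --
    RT 180: heading 5 -> 185
    LT 217: heading 185 -> 42
  ]
]
Final: pos=(-1.855,-6.47), heading=42, 1 segment(s) drawn
Segments drawn: 1

Answer: 1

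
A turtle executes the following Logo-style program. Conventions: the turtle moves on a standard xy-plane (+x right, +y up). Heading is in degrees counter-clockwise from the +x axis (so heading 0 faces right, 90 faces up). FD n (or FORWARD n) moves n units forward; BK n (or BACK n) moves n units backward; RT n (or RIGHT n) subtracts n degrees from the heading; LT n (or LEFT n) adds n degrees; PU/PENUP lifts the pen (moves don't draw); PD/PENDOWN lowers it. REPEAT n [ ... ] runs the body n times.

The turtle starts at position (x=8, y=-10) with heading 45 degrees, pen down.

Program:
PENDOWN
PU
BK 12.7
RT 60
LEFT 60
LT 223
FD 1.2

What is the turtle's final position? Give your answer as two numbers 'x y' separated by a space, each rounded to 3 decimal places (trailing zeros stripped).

Executing turtle program step by step:
Start: pos=(8,-10), heading=45, pen down
PD: pen down
PU: pen up
BK 12.7: (8,-10) -> (-0.98,-18.98) [heading=45, move]
RT 60: heading 45 -> 345
LT 60: heading 345 -> 45
LT 223: heading 45 -> 268
FD 1.2: (-0.98,-18.98) -> (-1.022,-20.18) [heading=268, move]
Final: pos=(-1.022,-20.18), heading=268, 0 segment(s) drawn

Answer: -1.022 -20.18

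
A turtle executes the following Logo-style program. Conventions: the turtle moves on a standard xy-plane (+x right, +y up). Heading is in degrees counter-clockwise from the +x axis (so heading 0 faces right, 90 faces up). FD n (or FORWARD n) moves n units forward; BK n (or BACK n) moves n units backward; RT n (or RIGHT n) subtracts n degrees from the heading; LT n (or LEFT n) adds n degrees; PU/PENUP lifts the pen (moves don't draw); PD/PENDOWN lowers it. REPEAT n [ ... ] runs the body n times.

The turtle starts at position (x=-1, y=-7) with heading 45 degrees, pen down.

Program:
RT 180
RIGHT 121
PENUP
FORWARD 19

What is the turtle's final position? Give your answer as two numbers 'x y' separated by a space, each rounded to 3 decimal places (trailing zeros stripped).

Executing turtle program step by step:
Start: pos=(-1,-7), heading=45, pen down
RT 180: heading 45 -> 225
RT 121: heading 225 -> 104
PU: pen up
FD 19: (-1,-7) -> (-5.597,11.436) [heading=104, move]
Final: pos=(-5.597,11.436), heading=104, 0 segment(s) drawn

Answer: -5.597 11.436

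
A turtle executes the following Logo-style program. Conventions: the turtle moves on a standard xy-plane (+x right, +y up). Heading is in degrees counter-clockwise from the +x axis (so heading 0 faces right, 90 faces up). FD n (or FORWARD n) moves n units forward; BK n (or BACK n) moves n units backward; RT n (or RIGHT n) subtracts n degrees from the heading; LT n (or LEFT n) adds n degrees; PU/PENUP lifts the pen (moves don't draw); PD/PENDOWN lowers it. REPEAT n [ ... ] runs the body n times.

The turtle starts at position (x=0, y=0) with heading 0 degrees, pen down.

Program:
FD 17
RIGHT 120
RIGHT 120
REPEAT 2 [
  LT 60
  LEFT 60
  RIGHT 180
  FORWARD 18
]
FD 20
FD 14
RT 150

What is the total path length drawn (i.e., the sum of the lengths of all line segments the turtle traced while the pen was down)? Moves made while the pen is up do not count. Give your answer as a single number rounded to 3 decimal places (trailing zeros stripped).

Executing turtle program step by step:
Start: pos=(0,0), heading=0, pen down
FD 17: (0,0) -> (17,0) [heading=0, draw]
RT 120: heading 0 -> 240
RT 120: heading 240 -> 120
REPEAT 2 [
  -- iteration 1/2 --
  LT 60: heading 120 -> 180
  LT 60: heading 180 -> 240
  RT 180: heading 240 -> 60
  FD 18: (17,0) -> (26,15.588) [heading=60, draw]
  -- iteration 2/2 --
  LT 60: heading 60 -> 120
  LT 60: heading 120 -> 180
  RT 180: heading 180 -> 0
  FD 18: (26,15.588) -> (44,15.588) [heading=0, draw]
]
FD 20: (44,15.588) -> (64,15.588) [heading=0, draw]
FD 14: (64,15.588) -> (78,15.588) [heading=0, draw]
RT 150: heading 0 -> 210
Final: pos=(78,15.588), heading=210, 5 segment(s) drawn

Segment lengths:
  seg 1: (0,0) -> (17,0), length = 17
  seg 2: (17,0) -> (26,15.588), length = 18
  seg 3: (26,15.588) -> (44,15.588), length = 18
  seg 4: (44,15.588) -> (64,15.588), length = 20
  seg 5: (64,15.588) -> (78,15.588), length = 14
Total = 87

Answer: 87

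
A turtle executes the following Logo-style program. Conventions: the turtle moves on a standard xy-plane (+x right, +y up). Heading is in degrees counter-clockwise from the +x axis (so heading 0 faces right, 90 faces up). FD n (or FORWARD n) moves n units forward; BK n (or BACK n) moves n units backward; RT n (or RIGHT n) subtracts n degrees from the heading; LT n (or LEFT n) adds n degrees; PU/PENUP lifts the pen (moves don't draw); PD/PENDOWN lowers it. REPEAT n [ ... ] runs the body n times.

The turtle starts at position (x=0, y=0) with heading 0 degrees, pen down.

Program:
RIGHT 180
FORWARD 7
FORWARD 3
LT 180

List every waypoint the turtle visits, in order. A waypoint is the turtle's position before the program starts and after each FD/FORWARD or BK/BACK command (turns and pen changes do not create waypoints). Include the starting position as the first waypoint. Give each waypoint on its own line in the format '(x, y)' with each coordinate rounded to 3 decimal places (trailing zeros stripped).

Executing turtle program step by step:
Start: pos=(0,0), heading=0, pen down
RT 180: heading 0 -> 180
FD 7: (0,0) -> (-7,0) [heading=180, draw]
FD 3: (-7,0) -> (-10,0) [heading=180, draw]
LT 180: heading 180 -> 0
Final: pos=(-10,0), heading=0, 2 segment(s) drawn
Waypoints (3 total):
(0, 0)
(-7, 0)
(-10, 0)

Answer: (0, 0)
(-7, 0)
(-10, 0)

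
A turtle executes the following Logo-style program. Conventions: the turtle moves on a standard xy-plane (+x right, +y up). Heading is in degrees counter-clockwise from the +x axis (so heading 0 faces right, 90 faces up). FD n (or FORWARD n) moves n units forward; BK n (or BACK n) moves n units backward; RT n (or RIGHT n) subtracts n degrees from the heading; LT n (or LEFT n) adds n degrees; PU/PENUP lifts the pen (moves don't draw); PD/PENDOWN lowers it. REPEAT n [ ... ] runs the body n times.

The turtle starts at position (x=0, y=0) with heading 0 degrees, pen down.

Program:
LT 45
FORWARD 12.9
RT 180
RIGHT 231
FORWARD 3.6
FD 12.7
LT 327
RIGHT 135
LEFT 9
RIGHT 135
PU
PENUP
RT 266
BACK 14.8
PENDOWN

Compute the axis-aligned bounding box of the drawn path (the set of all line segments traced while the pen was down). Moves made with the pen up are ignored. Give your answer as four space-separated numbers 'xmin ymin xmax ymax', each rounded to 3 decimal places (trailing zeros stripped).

Executing turtle program step by step:
Start: pos=(0,0), heading=0, pen down
LT 45: heading 0 -> 45
FD 12.9: (0,0) -> (9.122,9.122) [heading=45, draw]
RT 180: heading 45 -> 225
RT 231: heading 225 -> 354
FD 3.6: (9.122,9.122) -> (12.702,8.745) [heading=354, draw]
FD 12.7: (12.702,8.745) -> (25.332,7.418) [heading=354, draw]
LT 327: heading 354 -> 321
RT 135: heading 321 -> 186
LT 9: heading 186 -> 195
RT 135: heading 195 -> 60
PU: pen up
PU: pen up
RT 266: heading 60 -> 154
BK 14.8: (25.332,7.418) -> (38.635,0.93) [heading=154, move]
PD: pen down
Final: pos=(38.635,0.93), heading=154, 3 segment(s) drawn

Segment endpoints: x in {0, 9.122, 12.702, 25.332}, y in {0, 7.418, 8.745, 9.122}
xmin=0, ymin=0, xmax=25.332, ymax=9.122

Answer: 0 0 25.332 9.122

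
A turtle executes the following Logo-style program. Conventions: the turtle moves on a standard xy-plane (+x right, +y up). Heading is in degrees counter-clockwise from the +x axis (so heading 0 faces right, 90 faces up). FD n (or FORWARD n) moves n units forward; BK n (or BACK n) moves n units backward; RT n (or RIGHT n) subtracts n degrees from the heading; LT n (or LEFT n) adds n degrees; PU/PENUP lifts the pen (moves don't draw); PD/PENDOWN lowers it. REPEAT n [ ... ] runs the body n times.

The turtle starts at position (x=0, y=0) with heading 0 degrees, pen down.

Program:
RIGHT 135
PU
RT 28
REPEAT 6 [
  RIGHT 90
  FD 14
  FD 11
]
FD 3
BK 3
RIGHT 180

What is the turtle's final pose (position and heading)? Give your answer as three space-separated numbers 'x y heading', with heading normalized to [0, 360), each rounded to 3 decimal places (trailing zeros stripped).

Executing turtle program step by step:
Start: pos=(0,0), heading=0, pen down
RT 135: heading 0 -> 225
PU: pen up
RT 28: heading 225 -> 197
REPEAT 6 [
  -- iteration 1/6 --
  RT 90: heading 197 -> 107
  FD 14: (0,0) -> (-4.093,13.388) [heading=107, move]
  FD 11: (-4.093,13.388) -> (-7.309,23.908) [heading=107, move]
  -- iteration 2/6 --
  RT 90: heading 107 -> 17
  FD 14: (-7.309,23.908) -> (6.079,28.001) [heading=17, move]
  FD 11: (6.079,28.001) -> (16.598,31.217) [heading=17, move]
  -- iteration 3/6 --
  RT 90: heading 17 -> 287
  FD 14: (16.598,31.217) -> (20.692,17.829) [heading=287, move]
  FD 11: (20.692,17.829) -> (23.908,7.309) [heading=287, move]
  -- iteration 4/6 --
  RT 90: heading 287 -> 197
  FD 14: (23.908,7.309) -> (10.519,3.216) [heading=197, move]
  FD 11: (10.519,3.216) -> (0,0) [heading=197, move]
  -- iteration 5/6 --
  RT 90: heading 197 -> 107
  FD 14: (0,0) -> (-4.093,13.388) [heading=107, move]
  FD 11: (-4.093,13.388) -> (-7.309,23.908) [heading=107, move]
  -- iteration 6/6 --
  RT 90: heading 107 -> 17
  FD 14: (-7.309,23.908) -> (6.079,28.001) [heading=17, move]
  FD 11: (6.079,28.001) -> (16.598,31.217) [heading=17, move]
]
FD 3: (16.598,31.217) -> (19.467,32.094) [heading=17, move]
BK 3: (19.467,32.094) -> (16.598,31.217) [heading=17, move]
RT 180: heading 17 -> 197
Final: pos=(16.598,31.217), heading=197, 0 segment(s) drawn

Answer: 16.598 31.217 197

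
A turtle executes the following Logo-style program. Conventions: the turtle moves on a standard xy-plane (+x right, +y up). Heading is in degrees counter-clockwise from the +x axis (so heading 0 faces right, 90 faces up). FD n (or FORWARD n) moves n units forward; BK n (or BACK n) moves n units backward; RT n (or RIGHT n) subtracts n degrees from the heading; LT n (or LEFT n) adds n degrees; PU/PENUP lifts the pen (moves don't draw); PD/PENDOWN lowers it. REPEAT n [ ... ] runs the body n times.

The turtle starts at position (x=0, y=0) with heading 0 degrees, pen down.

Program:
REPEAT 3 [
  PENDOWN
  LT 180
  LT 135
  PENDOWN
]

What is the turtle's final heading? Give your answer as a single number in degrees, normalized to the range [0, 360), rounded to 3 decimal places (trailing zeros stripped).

Answer: 225

Derivation:
Executing turtle program step by step:
Start: pos=(0,0), heading=0, pen down
REPEAT 3 [
  -- iteration 1/3 --
  PD: pen down
  LT 180: heading 0 -> 180
  LT 135: heading 180 -> 315
  PD: pen down
  -- iteration 2/3 --
  PD: pen down
  LT 180: heading 315 -> 135
  LT 135: heading 135 -> 270
  PD: pen down
  -- iteration 3/3 --
  PD: pen down
  LT 180: heading 270 -> 90
  LT 135: heading 90 -> 225
  PD: pen down
]
Final: pos=(0,0), heading=225, 0 segment(s) drawn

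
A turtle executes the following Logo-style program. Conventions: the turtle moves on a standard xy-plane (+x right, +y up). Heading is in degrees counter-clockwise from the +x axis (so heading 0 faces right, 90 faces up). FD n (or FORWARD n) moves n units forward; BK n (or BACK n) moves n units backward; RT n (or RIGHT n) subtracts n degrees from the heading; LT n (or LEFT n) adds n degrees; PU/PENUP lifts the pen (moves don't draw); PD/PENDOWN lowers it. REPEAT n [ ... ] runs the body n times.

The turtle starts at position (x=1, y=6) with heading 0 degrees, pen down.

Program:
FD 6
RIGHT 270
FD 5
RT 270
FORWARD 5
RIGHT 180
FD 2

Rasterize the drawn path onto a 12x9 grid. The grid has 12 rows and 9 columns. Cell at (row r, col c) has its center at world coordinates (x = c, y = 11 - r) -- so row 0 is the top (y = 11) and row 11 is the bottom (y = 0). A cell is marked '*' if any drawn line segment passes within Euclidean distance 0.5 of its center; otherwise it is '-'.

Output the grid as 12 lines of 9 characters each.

Segment 0: (1,6) -> (7,6)
Segment 1: (7,6) -> (7,11)
Segment 2: (7,11) -> (2,11)
Segment 3: (2,11) -> (4,11)

Answer: --******-
-------*-
-------*-
-------*-
-------*-
-*******-
---------
---------
---------
---------
---------
---------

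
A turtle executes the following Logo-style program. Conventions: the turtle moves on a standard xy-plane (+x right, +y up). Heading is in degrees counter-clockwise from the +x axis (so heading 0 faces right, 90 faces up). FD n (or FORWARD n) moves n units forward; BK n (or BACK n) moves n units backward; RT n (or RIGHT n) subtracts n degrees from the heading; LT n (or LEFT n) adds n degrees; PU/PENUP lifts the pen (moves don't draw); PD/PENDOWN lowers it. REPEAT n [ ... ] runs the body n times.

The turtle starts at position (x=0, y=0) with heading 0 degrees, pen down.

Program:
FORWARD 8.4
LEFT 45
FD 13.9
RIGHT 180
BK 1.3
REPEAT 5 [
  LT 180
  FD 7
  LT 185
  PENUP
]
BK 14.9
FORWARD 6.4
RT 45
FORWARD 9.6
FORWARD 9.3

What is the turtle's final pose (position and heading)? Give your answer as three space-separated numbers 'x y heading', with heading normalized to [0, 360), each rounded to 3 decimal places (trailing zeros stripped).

Answer: 24.849 39.2 205

Derivation:
Executing turtle program step by step:
Start: pos=(0,0), heading=0, pen down
FD 8.4: (0,0) -> (8.4,0) [heading=0, draw]
LT 45: heading 0 -> 45
FD 13.9: (8.4,0) -> (18.229,9.829) [heading=45, draw]
RT 180: heading 45 -> 225
BK 1.3: (18.229,9.829) -> (19.148,10.748) [heading=225, draw]
REPEAT 5 [
  -- iteration 1/5 --
  LT 180: heading 225 -> 45
  FD 7: (19.148,10.748) -> (24.098,15.698) [heading=45, draw]
  LT 185: heading 45 -> 230
  PU: pen up
  -- iteration 2/5 --
  LT 180: heading 230 -> 50
  FD 7: (24.098,15.698) -> (28.597,21.06) [heading=50, move]
  LT 185: heading 50 -> 235
  PU: pen up
  -- iteration 3/5 --
  LT 180: heading 235 -> 55
  FD 7: (28.597,21.06) -> (32.612,26.794) [heading=55, move]
  LT 185: heading 55 -> 240
  PU: pen up
  -- iteration 4/5 --
  LT 180: heading 240 -> 60
  FD 7: (32.612,26.794) -> (36.112,32.856) [heading=60, move]
  LT 185: heading 60 -> 245
  PU: pen up
  -- iteration 5/5 --
  LT 180: heading 245 -> 65
  FD 7: (36.112,32.856) -> (39.071,39.2) [heading=65, move]
  LT 185: heading 65 -> 250
  PU: pen up
]
BK 14.9: (39.071,39.2) -> (44.167,53.202) [heading=250, move]
FD 6.4: (44.167,53.202) -> (41.978,47.188) [heading=250, move]
RT 45: heading 250 -> 205
FD 9.6: (41.978,47.188) -> (33.277,43.131) [heading=205, move]
FD 9.3: (33.277,43.131) -> (24.849,39.2) [heading=205, move]
Final: pos=(24.849,39.2), heading=205, 4 segment(s) drawn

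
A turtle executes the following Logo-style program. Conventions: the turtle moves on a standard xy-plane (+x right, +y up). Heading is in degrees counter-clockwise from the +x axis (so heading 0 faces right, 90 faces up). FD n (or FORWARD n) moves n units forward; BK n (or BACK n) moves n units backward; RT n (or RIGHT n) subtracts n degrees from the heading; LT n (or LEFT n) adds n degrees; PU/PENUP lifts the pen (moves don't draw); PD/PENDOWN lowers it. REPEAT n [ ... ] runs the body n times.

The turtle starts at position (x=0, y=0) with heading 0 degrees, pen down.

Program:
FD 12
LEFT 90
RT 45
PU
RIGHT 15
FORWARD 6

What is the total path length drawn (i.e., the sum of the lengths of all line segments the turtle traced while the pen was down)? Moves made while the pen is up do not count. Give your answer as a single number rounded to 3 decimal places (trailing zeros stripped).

Executing turtle program step by step:
Start: pos=(0,0), heading=0, pen down
FD 12: (0,0) -> (12,0) [heading=0, draw]
LT 90: heading 0 -> 90
RT 45: heading 90 -> 45
PU: pen up
RT 15: heading 45 -> 30
FD 6: (12,0) -> (17.196,3) [heading=30, move]
Final: pos=(17.196,3), heading=30, 1 segment(s) drawn

Segment lengths:
  seg 1: (0,0) -> (12,0), length = 12
Total = 12

Answer: 12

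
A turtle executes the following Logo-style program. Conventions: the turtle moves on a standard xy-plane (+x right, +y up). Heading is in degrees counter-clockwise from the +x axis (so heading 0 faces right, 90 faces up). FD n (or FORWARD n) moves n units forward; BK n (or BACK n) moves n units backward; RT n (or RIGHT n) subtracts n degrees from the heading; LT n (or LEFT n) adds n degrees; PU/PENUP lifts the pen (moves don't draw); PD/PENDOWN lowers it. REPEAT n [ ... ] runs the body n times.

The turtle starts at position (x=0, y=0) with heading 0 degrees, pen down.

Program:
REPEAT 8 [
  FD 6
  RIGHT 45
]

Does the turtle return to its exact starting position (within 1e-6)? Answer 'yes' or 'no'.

Answer: yes

Derivation:
Executing turtle program step by step:
Start: pos=(0,0), heading=0, pen down
REPEAT 8 [
  -- iteration 1/8 --
  FD 6: (0,0) -> (6,0) [heading=0, draw]
  RT 45: heading 0 -> 315
  -- iteration 2/8 --
  FD 6: (6,0) -> (10.243,-4.243) [heading=315, draw]
  RT 45: heading 315 -> 270
  -- iteration 3/8 --
  FD 6: (10.243,-4.243) -> (10.243,-10.243) [heading=270, draw]
  RT 45: heading 270 -> 225
  -- iteration 4/8 --
  FD 6: (10.243,-10.243) -> (6,-14.485) [heading=225, draw]
  RT 45: heading 225 -> 180
  -- iteration 5/8 --
  FD 6: (6,-14.485) -> (0,-14.485) [heading=180, draw]
  RT 45: heading 180 -> 135
  -- iteration 6/8 --
  FD 6: (0,-14.485) -> (-4.243,-10.243) [heading=135, draw]
  RT 45: heading 135 -> 90
  -- iteration 7/8 --
  FD 6: (-4.243,-10.243) -> (-4.243,-4.243) [heading=90, draw]
  RT 45: heading 90 -> 45
  -- iteration 8/8 --
  FD 6: (-4.243,-4.243) -> (0,0) [heading=45, draw]
  RT 45: heading 45 -> 0
]
Final: pos=(0,0), heading=0, 8 segment(s) drawn

Start position: (0, 0)
Final position: (0, 0)
Distance = 0; < 1e-6 -> CLOSED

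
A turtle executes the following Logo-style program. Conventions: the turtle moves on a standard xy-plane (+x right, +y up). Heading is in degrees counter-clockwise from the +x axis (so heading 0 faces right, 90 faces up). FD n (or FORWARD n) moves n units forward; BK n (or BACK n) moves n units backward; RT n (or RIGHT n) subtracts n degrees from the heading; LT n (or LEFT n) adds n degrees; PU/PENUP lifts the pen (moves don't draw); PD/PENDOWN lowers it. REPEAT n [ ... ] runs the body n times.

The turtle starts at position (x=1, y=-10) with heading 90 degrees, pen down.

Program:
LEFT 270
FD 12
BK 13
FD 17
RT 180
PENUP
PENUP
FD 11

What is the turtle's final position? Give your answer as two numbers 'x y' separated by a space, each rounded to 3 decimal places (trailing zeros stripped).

Answer: 6 -10

Derivation:
Executing turtle program step by step:
Start: pos=(1,-10), heading=90, pen down
LT 270: heading 90 -> 0
FD 12: (1,-10) -> (13,-10) [heading=0, draw]
BK 13: (13,-10) -> (0,-10) [heading=0, draw]
FD 17: (0,-10) -> (17,-10) [heading=0, draw]
RT 180: heading 0 -> 180
PU: pen up
PU: pen up
FD 11: (17,-10) -> (6,-10) [heading=180, move]
Final: pos=(6,-10), heading=180, 3 segment(s) drawn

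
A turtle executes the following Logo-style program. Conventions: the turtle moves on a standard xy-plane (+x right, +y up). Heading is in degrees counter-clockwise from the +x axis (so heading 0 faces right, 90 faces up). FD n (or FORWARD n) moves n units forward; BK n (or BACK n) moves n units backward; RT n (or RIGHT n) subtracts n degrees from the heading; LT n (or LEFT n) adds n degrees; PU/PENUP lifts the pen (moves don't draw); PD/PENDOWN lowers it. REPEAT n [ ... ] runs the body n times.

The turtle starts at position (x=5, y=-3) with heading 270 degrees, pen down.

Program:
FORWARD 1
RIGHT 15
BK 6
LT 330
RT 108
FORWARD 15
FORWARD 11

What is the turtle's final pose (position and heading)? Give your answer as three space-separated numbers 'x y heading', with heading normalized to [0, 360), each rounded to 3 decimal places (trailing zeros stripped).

Executing turtle program step by step:
Start: pos=(5,-3), heading=270, pen down
FD 1: (5,-3) -> (5,-4) [heading=270, draw]
RT 15: heading 270 -> 255
BK 6: (5,-4) -> (6.553,1.796) [heading=255, draw]
LT 330: heading 255 -> 225
RT 108: heading 225 -> 117
FD 15: (6.553,1.796) -> (-0.257,15.161) [heading=117, draw]
FD 11: (-0.257,15.161) -> (-5.251,24.962) [heading=117, draw]
Final: pos=(-5.251,24.962), heading=117, 4 segment(s) drawn

Answer: -5.251 24.962 117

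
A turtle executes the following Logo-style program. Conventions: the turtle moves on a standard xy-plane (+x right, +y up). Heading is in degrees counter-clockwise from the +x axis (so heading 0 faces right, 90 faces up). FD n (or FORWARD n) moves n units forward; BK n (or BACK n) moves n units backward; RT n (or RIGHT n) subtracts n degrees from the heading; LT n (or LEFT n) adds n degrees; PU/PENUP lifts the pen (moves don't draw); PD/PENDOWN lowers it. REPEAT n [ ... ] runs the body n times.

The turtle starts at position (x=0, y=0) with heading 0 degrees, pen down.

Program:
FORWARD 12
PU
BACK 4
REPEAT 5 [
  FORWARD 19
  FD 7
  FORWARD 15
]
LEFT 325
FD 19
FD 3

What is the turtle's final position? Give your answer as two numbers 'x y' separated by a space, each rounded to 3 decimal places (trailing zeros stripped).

Answer: 231.021 -12.619

Derivation:
Executing turtle program step by step:
Start: pos=(0,0), heading=0, pen down
FD 12: (0,0) -> (12,0) [heading=0, draw]
PU: pen up
BK 4: (12,0) -> (8,0) [heading=0, move]
REPEAT 5 [
  -- iteration 1/5 --
  FD 19: (8,0) -> (27,0) [heading=0, move]
  FD 7: (27,0) -> (34,0) [heading=0, move]
  FD 15: (34,0) -> (49,0) [heading=0, move]
  -- iteration 2/5 --
  FD 19: (49,0) -> (68,0) [heading=0, move]
  FD 7: (68,0) -> (75,0) [heading=0, move]
  FD 15: (75,0) -> (90,0) [heading=0, move]
  -- iteration 3/5 --
  FD 19: (90,0) -> (109,0) [heading=0, move]
  FD 7: (109,0) -> (116,0) [heading=0, move]
  FD 15: (116,0) -> (131,0) [heading=0, move]
  -- iteration 4/5 --
  FD 19: (131,0) -> (150,0) [heading=0, move]
  FD 7: (150,0) -> (157,0) [heading=0, move]
  FD 15: (157,0) -> (172,0) [heading=0, move]
  -- iteration 5/5 --
  FD 19: (172,0) -> (191,0) [heading=0, move]
  FD 7: (191,0) -> (198,0) [heading=0, move]
  FD 15: (198,0) -> (213,0) [heading=0, move]
]
LT 325: heading 0 -> 325
FD 19: (213,0) -> (228.564,-10.898) [heading=325, move]
FD 3: (228.564,-10.898) -> (231.021,-12.619) [heading=325, move]
Final: pos=(231.021,-12.619), heading=325, 1 segment(s) drawn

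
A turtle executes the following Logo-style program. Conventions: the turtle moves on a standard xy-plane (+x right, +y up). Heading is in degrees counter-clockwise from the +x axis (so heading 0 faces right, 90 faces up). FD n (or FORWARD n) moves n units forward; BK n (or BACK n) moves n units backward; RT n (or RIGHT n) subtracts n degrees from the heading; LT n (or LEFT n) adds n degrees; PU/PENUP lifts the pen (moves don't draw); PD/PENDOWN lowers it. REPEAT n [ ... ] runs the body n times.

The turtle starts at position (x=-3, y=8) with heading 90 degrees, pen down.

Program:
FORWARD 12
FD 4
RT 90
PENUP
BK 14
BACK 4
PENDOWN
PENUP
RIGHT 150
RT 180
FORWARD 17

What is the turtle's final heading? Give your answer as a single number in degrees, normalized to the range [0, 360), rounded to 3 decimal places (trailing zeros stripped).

Executing turtle program step by step:
Start: pos=(-3,8), heading=90, pen down
FD 12: (-3,8) -> (-3,20) [heading=90, draw]
FD 4: (-3,20) -> (-3,24) [heading=90, draw]
RT 90: heading 90 -> 0
PU: pen up
BK 14: (-3,24) -> (-17,24) [heading=0, move]
BK 4: (-17,24) -> (-21,24) [heading=0, move]
PD: pen down
PU: pen up
RT 150: heading 0 -> 210
RT 180: heading 210 -> 30
FD 17: (-21,24) -> (-6.278,32.5) [heading=30, move]
Final: pos=(-6.278,32.5), heading=30, 2 segment(s) drawn

Answer: 30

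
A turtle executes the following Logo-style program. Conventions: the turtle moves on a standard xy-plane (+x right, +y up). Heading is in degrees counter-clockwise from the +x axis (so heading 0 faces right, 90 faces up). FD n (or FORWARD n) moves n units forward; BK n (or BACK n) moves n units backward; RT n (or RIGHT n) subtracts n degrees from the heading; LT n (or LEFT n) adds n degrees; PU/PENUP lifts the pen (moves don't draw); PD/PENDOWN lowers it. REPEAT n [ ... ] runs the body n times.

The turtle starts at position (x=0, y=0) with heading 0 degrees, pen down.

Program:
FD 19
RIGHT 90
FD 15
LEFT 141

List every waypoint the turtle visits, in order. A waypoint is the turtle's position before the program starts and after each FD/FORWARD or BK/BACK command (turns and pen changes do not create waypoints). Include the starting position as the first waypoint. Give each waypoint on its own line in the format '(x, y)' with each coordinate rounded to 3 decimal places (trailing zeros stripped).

Executing turtle program step by step:
Start: pos=(0,0), heading=0, pen down
FD 19: (0,0) -> (19,0) [heading=0, draw]
RT 90: heading 0 -> 270
FD 15: (19,0) -> (19,-15) [heading=270, draw]
LT 141: heading 270 -> 51
Final: pos=(19,-15), heading=51, 2 segment(s) drawn
Waypoints (3 total):
(0, 0)
(19, 0)
(19, -15)

Answer: (0, 0)
(19, 0)
(19, -15)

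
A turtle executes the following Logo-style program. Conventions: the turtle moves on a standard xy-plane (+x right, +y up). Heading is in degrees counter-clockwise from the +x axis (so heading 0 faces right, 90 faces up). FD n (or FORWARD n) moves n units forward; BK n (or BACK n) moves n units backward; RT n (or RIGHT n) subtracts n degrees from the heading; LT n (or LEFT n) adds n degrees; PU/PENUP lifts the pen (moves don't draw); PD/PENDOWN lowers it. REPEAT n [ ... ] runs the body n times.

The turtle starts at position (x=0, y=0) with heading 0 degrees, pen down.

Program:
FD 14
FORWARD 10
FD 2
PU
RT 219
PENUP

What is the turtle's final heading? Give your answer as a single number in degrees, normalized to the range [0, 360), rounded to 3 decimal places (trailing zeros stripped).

Executing turtle program step by step:
Start: pos=(0,0), heading=0, pen down
FD 14: (0,0) -> (14,0) [heading=0, draw]
FD 10: (14,0) -> (24,0) [heading=0, draw]
FD 2: (24,0) -> (26,0) [heading=0, draw]
PU: pen up
RT 219: heading 0 -> 141
PU: pen up
Final: pos=(26,0), heading=141, 3 segment(s) drawn

Answer: 141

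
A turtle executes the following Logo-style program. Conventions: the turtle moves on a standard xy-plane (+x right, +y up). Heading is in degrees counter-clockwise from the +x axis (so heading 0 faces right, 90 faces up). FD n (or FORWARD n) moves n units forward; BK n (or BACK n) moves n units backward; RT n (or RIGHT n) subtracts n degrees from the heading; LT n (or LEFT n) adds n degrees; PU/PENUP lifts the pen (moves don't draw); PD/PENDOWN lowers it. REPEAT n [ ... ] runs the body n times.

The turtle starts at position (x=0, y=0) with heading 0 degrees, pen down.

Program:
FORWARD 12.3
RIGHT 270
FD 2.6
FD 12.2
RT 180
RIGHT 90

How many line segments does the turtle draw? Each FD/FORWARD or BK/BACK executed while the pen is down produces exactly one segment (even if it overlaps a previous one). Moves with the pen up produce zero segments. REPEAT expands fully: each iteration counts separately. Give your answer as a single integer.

Answer: 3

Derivation:
Executing turtle program step by step:
Start: pos=(0,0), heading=0, pen down
FD 12.3: (0,0) -> (12.3,0) [heading=0, draw]
RT 270: heading 0 -> 90
FD 2.6: (12.3,0) -> (12.3,2.6) [heading=90, draw]
FD 12.2: (12.3,2.6) -> (12.3,14.8) [heading=90, draw]
RT 180: heading 90 -> 270
RT 90: heading 270 -> 180
Final: pos=(12.3,14.8), heading=180, 3 segment(s) drawn
Segments drawn: 3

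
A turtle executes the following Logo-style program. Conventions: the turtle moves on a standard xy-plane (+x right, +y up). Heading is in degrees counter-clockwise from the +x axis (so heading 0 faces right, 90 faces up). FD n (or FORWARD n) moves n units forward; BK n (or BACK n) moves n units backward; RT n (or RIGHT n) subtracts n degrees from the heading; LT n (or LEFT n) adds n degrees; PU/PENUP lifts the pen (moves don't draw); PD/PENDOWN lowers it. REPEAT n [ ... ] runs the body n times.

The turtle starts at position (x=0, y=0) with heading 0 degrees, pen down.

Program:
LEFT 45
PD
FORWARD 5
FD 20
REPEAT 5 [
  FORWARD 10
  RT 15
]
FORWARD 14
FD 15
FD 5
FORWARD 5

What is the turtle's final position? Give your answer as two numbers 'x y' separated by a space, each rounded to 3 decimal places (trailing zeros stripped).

Answer: 96.502 10.249

Derivation:
Executing turtle program step by step:
Start: pos=(0,0), heading=0, pen down
LT 45: heading 0 -> 45
PD: pen down
FD 5: (0,0) -> (3.536,3.536) [heading=45, draw]
FD 20: (3.536,3.536) -> (17.678,17.678) [heading=45, draw]
REPEAT 5 [
  -- iteration 1/5 --
  FD 10: (17.678,17.678) -> (24.749,24.749) [heading=45, draw]
  RT 15: heading 45 -> 30
  -- iteration 2/5 --
  FD 10: (24.749,24.749) -> (33.409,29.749) [heading=30, draw]
  RT 15: heading 30 -> 15
  -- iteration 3/5 --
  FD 10: (33.409,29.749) -> (43.068,32.337) [heading=15, draw]
  RT 15: heading 15 -> 0
  -- iteration 4/5 --
  FD 10: (43.068,32.337) -> (53.068,32.337) [heading=0, draw]
  RT 15: heading 0 -> 345
  -- iteration 5/5 --
  FD 10: (53.068,32.337) -> (62.728,29.749) [heading=345, draw]
  RT 15: heading 345 -> 330
]
FD 14: (62.728,29.749) -> (74.852,22.749) [heading=330, draw]
FD 15: (74.852,22.749) -> (87.842,15.249) [heading=330, draw]
FD 5: (87.842,15.249) -> (92.172,12.749) [heading=330, draw]
FD 5: (92.172,12.749) -> (96.502,10.249) [heading=330, draw]
Final: pos=(96.502,10.249), heading=330, 11 segment(s) drawn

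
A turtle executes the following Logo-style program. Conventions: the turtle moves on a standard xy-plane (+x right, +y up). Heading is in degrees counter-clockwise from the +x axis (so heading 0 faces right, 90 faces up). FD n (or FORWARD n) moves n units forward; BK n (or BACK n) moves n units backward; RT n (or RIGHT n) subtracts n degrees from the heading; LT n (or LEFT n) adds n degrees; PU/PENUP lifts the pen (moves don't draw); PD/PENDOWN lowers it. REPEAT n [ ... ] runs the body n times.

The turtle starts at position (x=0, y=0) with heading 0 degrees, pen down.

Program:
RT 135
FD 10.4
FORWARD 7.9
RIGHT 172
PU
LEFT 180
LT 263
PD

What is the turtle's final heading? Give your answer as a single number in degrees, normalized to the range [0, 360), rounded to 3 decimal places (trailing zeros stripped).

Executing turtle program step by step:
Start: pos=(0,0), heading=0, pen down
RT 135: heading 0 -> 225
FD 10.4: (0,0) -> (-7.354,-7.354) [heading=225, draw]
FD 7.9: (-7.354,-7.354) -> (-12.94,-12.94) [heading=225, draw]
RT 172: heading 225 -> 53
PU: pen up
LT 180: heading 53 -> 233
LT 263: heading 233 -> 136
PD: pen down
Final: pos=(-12.94,-12.94), heading=136, 2 segment(s) drawn

Answer: 136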